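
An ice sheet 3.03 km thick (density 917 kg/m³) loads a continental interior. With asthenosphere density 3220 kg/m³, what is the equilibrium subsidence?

For local isostatic compensation: the ice load ρ_ice t is balanced by mantle displaced below, ρ_m s.
s = t ρ_ice / ρ_m = 3.03 km × 917/3220 = 0.863 km.

0.863 km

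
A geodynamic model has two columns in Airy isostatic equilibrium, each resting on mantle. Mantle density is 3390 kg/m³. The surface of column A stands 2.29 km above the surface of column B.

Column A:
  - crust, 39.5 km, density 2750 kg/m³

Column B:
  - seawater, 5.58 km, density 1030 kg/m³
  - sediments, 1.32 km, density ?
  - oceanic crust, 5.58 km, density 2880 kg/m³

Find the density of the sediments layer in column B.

2250 kg/m³

Take the compensation level at the base of the deeper column (depth z_c below the surface of column A) and equate Σ ρ_i t_i down to z_c; mantle fills any gap and the z_c terms cancel.
Column A: 39.5×2750 + (z_c − 39.5)×3390
Column B: 2.29×0 + 5.58×1030 + 1.32×ρ + 5.58×2880 + (z_c − 2.29 − 12.48)×3390
The z_c×3390 term appears on both sides and cancels. Collect the known terms of each column as K = Σ(ρt)_known − 3390 × (depth of known layers): K_A = 108625 − 3390×39.5 = −25280; K_B = 21817.8 − 3390×(2.29 + 12.48) = −28252.5.
Balance: K_A = K_B + 1.32×ρ, so ρ = (K_A − K_B)/1.32 = 2972.5/1.32 = 2250 kg/m³.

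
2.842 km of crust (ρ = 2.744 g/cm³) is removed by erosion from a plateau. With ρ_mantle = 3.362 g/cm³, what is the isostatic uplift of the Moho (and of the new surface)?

2.32 km

Unloading: uplift u = e ρ_c/ρ_m = 2.842 km × 2.744/3.362 = 2.32 km.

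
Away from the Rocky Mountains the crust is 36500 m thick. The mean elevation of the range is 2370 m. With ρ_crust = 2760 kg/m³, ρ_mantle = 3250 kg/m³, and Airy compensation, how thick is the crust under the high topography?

Root depth r = h ρ_c / (ρ_m − ρ_c) = 2370 m × 2760 / 490 = 13350 m.
Total thickness = T + h + r = 36500 m + 2370 m + 13350 m = 52200 m.

52200 m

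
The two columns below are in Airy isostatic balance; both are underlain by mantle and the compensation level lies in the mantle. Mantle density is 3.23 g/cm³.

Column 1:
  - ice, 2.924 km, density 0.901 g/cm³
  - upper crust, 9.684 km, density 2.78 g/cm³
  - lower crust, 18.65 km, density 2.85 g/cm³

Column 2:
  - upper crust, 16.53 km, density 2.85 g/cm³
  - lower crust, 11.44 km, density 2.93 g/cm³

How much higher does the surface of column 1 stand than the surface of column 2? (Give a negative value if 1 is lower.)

2.64 km

For any compensation level in the mantle, the mantle terms cancel and isostasy reduces to e = (Σt_1 − Σt_2) − (Σ(ρt)_1 − Σ(ρt)_2) / ρ_m.
Σt_1 = 31.258 km; Σt_2 = 27.97 km; Σ(ρt)_1 = 82.708544; Σ(ρt)_2 = 80.6297 (in km·g/cm³).
e = (31.258 − 27.97) − (82.708544 − 80.6297) / 3.23 = 2.64 km.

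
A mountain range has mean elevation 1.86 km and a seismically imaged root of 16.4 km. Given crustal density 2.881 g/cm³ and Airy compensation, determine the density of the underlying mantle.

3.21 g/cm³

Airy balance: ρ_c h = (ρ_m − ρ_c) r → ρ_m = ρ_c (1 + h/r).
ρ_m = 2.881 × (1 + 1.86 km/16.4 km) = 3.21 g/cm³.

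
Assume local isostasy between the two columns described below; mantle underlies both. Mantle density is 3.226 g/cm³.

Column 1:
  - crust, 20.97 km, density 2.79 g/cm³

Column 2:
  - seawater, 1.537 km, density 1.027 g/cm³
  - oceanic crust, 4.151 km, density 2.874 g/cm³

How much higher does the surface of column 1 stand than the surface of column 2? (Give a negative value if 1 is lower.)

For any compensation level in the mantle, the mantle terms cancel and isostasy reduces to e = (Σt_1 − Σt_2) − (Σ(ρt)_1 − Σ(ρt)_2) / ρ_m.
Σt_1 = 20.97 km; Σt_2 = 5.688 km; Σ(ρt)_1 = 58.5063; Σ(ρt)_2 = 13.508473 (in km·g/cm³).
e = (20.97 − 5.688) − (58.5063 − 13.508473) / 3.226 = 1.33 km.

1.33 km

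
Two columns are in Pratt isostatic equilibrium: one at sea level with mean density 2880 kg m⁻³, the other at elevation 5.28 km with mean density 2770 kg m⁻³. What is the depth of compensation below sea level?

133 km

ρ_ref D = ρ (D + h) → D (ρ_ref − ρ) = ρ h.
D = ρ h/(ρ_ref − ρ) = 2770 × 5.28 km/(2880 − 2770) = 133 km.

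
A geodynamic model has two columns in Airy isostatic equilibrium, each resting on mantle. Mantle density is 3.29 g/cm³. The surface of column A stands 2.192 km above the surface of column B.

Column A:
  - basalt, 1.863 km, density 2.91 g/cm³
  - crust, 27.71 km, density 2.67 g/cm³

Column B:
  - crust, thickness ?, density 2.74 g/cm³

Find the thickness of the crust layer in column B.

Take the compensation level at the base of the deeper column (depth z_c below the surface of column A) and equate Σ ρ_i t_i down to z_c; mantle fills any gap and the z_c terms cancel.
Column A: 1.863×2.91 + 27.71×2.67 + (z_c − 29.573)×3.29
Column B: 2.192×0 + x×2.74 + (z_c − 2.192 − 0 − x)×3.29
The z_c×3.29 term appears on both sides and cancels. Collect the known terms of each column as K = Σ(ρt)_known − 3.29 × (depth of known layers): K_A = 79.40703 − 3.29×29.573 = −17.88814; K_B = 0 − 3.29×(2.192 + 0) = −7.21168.
Balance: K_A = K_B − x×(3.29 − 2.74), so x = (K_B − K_A)/(3.29 − 2.74) = 10.6765/0.55 = 19.4 km.

19.4 km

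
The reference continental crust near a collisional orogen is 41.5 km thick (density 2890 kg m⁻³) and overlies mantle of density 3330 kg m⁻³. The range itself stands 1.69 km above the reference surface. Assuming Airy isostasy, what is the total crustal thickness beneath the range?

Root depth r = h ρ_c / (ρ_m − ρ_c) = 1.69 km × 2890 / 440 = 11.1 km.
Total thickness = T + h + r = 41.5 km + 1.69 km + 11.1 km = 54.3 km.

54.3 km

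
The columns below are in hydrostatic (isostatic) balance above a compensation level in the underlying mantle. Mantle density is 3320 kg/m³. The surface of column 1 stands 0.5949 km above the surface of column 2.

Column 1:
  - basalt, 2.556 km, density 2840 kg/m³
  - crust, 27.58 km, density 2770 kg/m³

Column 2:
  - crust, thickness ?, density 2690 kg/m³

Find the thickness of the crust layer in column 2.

22.9 km

Take the compensation level at the base of the deeper column (depth z_c below the surface of column 1) and equate Σ ρ_i t_i down to z_c; mantle fills any gap and the z_c terms cancel.
Column 1: 2.556×2840 + 27.58×2770 + (z_c − 30.136)×3320
Column 2: 0.5949×0 + x×2690 + (z_c − 0.5949 − 0 − x)×3320
The z_c×3320 term appears on both sides and cancels. Collect the known terms of each column as K = Σ(ρt)_known − 3320 × (depth of known layers): K_1 = 83655.64 − 3320×30.136 = −16395.88; K_2 = 0 − 3320×(0.5949 + 0) = −1975.068.
Balance: K_1 = K_2 − x×(3320 − 2690), so x = (K_2 − K_1)/(3320 − 2690) = 14420.8/630 = 22.9 km.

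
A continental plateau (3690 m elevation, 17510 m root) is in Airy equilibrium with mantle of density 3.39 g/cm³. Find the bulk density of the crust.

2.8 g/cm³

ρ_c h = (ρ_m − ρ_c) r → ρ_c (h + r) = ρ_m r → ρ_c = ρ_m r / (h + r).
ρ_c = 3.39 × 17510 m / (3690 m + 17510 m) = 2.8 g/cm³.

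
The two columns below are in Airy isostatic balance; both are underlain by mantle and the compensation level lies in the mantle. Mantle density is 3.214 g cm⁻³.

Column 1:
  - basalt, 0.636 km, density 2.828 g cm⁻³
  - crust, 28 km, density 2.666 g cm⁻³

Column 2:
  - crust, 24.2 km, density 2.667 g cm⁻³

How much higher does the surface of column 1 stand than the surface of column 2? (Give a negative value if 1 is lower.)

For any compensation level in the mantle, the mantle terms cancel and isostasy reduces to e = (Σt_1 − Σt_2) − (Σ(ρt)_1 − Σ(ρt)_2) / ρ_m.
Σt_1 = 28.636 km; Σt_2 = 24.2 km; Σ(ρt)_1 = 76.446608; Σ(ρt)_2 = 64.5414 (in km·g cm⁻³).
e = (28.636 − 24.2) − (76.446608 − 64.5414) / 3.214 = 0.732 km.

0.732 km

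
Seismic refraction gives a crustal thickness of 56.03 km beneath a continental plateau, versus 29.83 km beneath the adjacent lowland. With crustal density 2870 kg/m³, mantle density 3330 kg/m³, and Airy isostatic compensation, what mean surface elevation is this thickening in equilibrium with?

3.62 km

Excess crust Δ = 56.03 km − 29.83 km = 26.2 km, split between elevation h and root r with h + r = Δ.
Airy balance ρ_c h = (ρ_m − ρ_c) r gives r = h ρ_c/(ρ_m − ρ_c), so h (1 + ρ_c/(ρ_m − ρ_c)) = Δ, i.e. h = Δ (ρ_m − ρ_c)/ρ_m.
h = 26.2 km × 460/3330 = 3.62 km.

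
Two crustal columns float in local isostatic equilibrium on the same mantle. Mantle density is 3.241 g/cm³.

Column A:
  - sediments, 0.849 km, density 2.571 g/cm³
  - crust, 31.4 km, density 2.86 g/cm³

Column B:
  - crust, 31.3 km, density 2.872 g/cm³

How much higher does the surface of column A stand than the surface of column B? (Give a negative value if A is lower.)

For any compensation level in the mantle, the mantle terms cancel and isostasy reduces to e = (Σt_A − Σt_B) − (Σ(ρt)_A − Σ(ρt)_B) / ρ_m.
Σt_A = 32.249 km; Σt_B = 31.3 km; Σ(ρt)_A = 91.986779; Σ(ρt)_B = 89.8936 (in km·g/cm³).
e = (32.249 − 31.3) − (91.986779 − 89.8936) / 3.241 = 0.303 km.

0.303 km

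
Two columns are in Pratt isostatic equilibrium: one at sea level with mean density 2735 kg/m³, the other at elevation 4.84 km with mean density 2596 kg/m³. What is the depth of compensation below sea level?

90.4 km

ρ_ref D = ρ (D + h) → D (ρ_ref − ρ) = ρ h.
D = ρ h/(ρ_ref − ρ) = 2596 × 4.84 km/(2735 − 2596) = 90.4 km.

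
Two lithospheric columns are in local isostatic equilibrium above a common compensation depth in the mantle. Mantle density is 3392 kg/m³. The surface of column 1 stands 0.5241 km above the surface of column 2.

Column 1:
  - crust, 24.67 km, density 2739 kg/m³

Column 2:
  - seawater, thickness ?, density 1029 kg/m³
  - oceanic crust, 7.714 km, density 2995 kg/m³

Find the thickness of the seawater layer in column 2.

Take the compensation level at the base of the deeper column (depth z_c below the surface of column 1) and equate Σ ρ_i t_i down to z_c; mantle fills any gap and the z_c terms cancel.
Column 1: 24.67×2739 + (z_c − 24.67)×3392
Column 2: 0.5241×0 + x×1029 + 7.714×2995 + (z_c − 0.5241 − 7.714 − x)×3392
The z_c×3392 term appears on both sides and cancels. Collect the known terms of each column as K = Σ(ρt)_known − 3392 × (depth of known layers): K_1 = 67571.13 − 3392×24.67 = −16109.51; K_2 = 23103.43 − 3392×(0.5241 + 7.714) = −4840.2052.
Balance: K_1 = K_2 − x×(3392 − 1029), so x = (K_2 − K_1)/(3392 − 1029) = 11269.3/2363 = 4.77 km.

4.77 km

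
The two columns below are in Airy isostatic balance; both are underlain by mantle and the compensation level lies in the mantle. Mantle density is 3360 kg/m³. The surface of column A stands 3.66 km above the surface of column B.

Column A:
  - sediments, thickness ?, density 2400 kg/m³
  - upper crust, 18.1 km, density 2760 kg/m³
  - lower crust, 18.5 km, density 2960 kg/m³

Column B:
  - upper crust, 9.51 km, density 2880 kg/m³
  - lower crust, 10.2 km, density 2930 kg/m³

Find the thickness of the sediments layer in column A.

Take the compensation level at the base of the deeper column (depth z_c below the surface of column A) and equate Σ ρ_i t_i down to z_c; mantle fills any gap and the z_c terms cancel.
Column A: x×2400 + 18.1×2760 + 18.5×2960 + (z_c − 36.6 − x)×3360
Column B: 3.66×0 + 9.51×2880 + 10.2×2930 + (z_c − 3.66 − 19.71)×3360
The z_c×3360 term appears on both sides and cancels. Collect the known terms of each column as K = Σ(ρt)_known − 3360 × (depth of known layers): K_A = 104716 − 3360×36.6 = −18260; K_B = 57274.8 − 3360×(3.66 + 19.71) = −21248.4.
Balance: K_A − x×(3360 − 2400) = K_B, so x = (K_A − K_B)/(3360 − 2400) = 2988.4/960 = 3.11 km.

3.11 km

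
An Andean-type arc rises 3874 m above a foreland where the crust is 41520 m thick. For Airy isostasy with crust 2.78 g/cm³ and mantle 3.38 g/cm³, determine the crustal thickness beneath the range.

Root depth r = h ρ_c / (ρ_m − ρ_c) = 3874 m × 2.78 / 0.6 = 17950 m.
Total thickness = T + h + r = 41520 m + 3874 m + 17950 m = 63300 m.

63300 m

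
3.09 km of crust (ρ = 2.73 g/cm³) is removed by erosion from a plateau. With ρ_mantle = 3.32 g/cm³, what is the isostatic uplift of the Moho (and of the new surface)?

Unloading: uplift u = e ρ_c/ρ_m = 3.09 km × 2.73/3.32 = 2.54 km.

2.54 km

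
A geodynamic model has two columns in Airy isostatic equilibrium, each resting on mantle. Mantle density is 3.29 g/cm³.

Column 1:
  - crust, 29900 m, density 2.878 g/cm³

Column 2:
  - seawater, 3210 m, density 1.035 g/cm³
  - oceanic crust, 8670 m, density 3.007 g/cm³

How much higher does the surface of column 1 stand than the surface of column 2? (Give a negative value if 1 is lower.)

798 m

For any compensation level in the mantle, the mantle terms cancel and isostasy reduces to e = (Σt_1 − Σt_2) − (Σ(ρt)_1 − Σ(ρt)_2) / ρ_m.
Σt_1 = 29900 m; Σt_2 = 11880 m; Σ(ρt)_1 = 86052.2; Σ(ρt)_2 = 29393.04 (in m·g/cm³).
e = (29900 − 11880) − (86052.2 − 29393.04) / 3.29 = 798 m.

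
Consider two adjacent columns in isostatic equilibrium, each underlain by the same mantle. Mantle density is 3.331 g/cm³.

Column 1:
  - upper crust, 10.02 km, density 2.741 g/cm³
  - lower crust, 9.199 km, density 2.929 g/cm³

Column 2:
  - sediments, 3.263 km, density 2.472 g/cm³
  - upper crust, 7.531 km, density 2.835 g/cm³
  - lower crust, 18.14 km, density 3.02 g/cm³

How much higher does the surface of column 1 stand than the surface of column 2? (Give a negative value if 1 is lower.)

For any compensation level in the mantle, the mantle terms cancel and isostasy reduces to e = (Σt_1 − Σt_2) − (Σ(ρt)_1 − Σ(ρt)_2) / ρ_m.
Σt_1 = 19.219 km; Σt_2 = 28.934 km; Σ(ρt)_1 = 54.408691; Σ(ρt)_2 = 84.199321 (in km·g/cm³).
e = (19.219 − 28.934) − (54.408691 − 84.199321) / 3.331 = −0.772 km.

−0.772 km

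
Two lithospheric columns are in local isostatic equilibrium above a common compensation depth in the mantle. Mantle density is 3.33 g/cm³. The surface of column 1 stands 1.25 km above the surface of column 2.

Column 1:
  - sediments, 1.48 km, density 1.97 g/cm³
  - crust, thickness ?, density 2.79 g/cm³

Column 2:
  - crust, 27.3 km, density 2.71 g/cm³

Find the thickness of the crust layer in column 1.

Take the compensation level at the base of the deeper column (depth z_c below the surface of column 1) and equate Σ ρ_i t_i down to z_c; mantle fills any gap and the z_c terms cancel.
Column 1: 1.48×1.97 + x×2.79 + (z_c − 1.48 − x)×3.33
Column 2: 1.25×0 + 27.3×2.71 + (z_c − 1.25 − 27.3)×3.33
The z_c×3.33 term appears on both sides and cancels. Collect the known terms of each column as K = Σ(ρt)_known − 3.33 × (depth of known layers): K_1 = 2.9156 − 3.33×1.48 = −2.0128; K_2 = 73.983 − 3.33×(1.25 + 27.3) = −21.0885.
Balance: K_1 − x×(3.33 − 2.79) = K_2, so x = (K_1 − K_2)/(3.33 − 2.79) = 19.0757/0.54 = 35.3 km.

35.3 km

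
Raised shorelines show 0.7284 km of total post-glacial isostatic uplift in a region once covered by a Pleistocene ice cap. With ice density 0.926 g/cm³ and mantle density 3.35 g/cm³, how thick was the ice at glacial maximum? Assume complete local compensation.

u = t ρ_ice/ρ_m → t = u ρ_m/ρ_ice = 0.7284 km × 3.35/0.926 = 2.64 km.

2.64 km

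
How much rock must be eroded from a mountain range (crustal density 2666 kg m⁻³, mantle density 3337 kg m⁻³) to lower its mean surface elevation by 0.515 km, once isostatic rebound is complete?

Net drop Δ = e − u = e − e ρ_c/ρ_m = e (ρ_m − ρ_c)/ρ_m.
e = Δ ρ_m/(ρ_m − ρ_c) = 0.515 km × 3337/671 = 2.56 km.

2.56 km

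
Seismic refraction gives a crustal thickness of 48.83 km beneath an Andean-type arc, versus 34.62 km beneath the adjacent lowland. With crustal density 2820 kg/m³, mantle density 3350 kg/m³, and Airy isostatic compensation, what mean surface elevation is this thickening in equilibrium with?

Excess crust Δ = 48.83 km − 34.62 km = 14.21 km, split between elevation h and root r with h + r = Δ.
Airy balance ρ_c h = (ρ_m − ρ_c) r gives r = h ρ_c/(ρ_m − ρ_c), so h (1 + ρ_c/(ρ_m − ρ_c)) = Δ, i.e. h = Δ (ρ_m − ρ_c)/ρ_m.
h = 14.21 km × 530/3350 = 2.25 km.

2.25 km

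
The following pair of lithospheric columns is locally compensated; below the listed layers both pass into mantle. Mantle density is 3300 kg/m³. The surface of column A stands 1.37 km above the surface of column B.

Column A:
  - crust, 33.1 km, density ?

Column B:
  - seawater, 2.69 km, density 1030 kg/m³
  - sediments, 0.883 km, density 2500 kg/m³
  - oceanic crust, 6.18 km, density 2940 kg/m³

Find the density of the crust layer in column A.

2890 kg/m³

Take the compensation level at the base of the deeper column (depth z_c below the surface of column A) and equate Σ ρ_i t_i down to z_c; mantle fills any gap and the z_c terms cancel.
Column A: 33.1×ρ + (z_c − 33.1)×3300
Column B: 1.37×0 + 2.69×1030 + 0.883×2500 + 6.18×2940 + (z_c − 1.37 − 9.753)×3300
The z_c×3300 term appears on both sides and cancels. Collect the known terms of each column as K = Σ(ρt)_known − 3300 × (depth of known layers): K_A = 0 − 3300×33.1 = −109230; K_B = 23147.4 − 3300×(1.37 + 9.753) = −13558.5.
Balance: K_A + 33.1×ρ = K_B, so ρ = (K_B − K_A)/33.1 = 95671.5/33.1 = 2890 kg/m³.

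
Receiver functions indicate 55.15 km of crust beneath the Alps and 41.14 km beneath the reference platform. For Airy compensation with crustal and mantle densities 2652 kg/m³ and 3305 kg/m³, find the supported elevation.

2.77 km

Excess crust Δ = 55.15 km − 41.14 km = 14.01 km, split between elevation h and root r with h + r = Δ.
Airy balance ρ_c h = (ρ_m − ρ_c) r gives r = h ρ_c/(ρ_m − ρ_c), so h (1 + ρ_c/(ρ_m − ρ_c)) = Δ, i.e. h = Δ (ρ_m − ρ_c)/ρ_m.
h = 14.01 km × 653/3305 = 2.77 km.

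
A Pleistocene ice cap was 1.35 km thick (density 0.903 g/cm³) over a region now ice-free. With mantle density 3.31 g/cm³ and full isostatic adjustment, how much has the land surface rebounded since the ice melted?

Removing the load lets mantle flow back in; uplift u satisfies ρ_ice t = ρ_m u.
u = t ρ_ice/ρ_m = 1.35 km × 0.903/3.31 = 0.368 km.

0.368 km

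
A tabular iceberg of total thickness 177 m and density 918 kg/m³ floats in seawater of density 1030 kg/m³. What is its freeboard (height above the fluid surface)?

Floating equilibrium: submerged depth d = t ρ_obj/ρ_fluid = 177 m × 918/1030 = 157.8 m.
Freeboard = t − d = 177 m − 157.8 m = 19.2 m.

19.2 m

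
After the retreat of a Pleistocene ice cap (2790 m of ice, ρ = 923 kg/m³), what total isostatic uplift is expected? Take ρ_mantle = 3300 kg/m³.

780 m

Removing the load lets mantle flow back in; uplift u satisfies ρ_ice t = ρ_m u.
u = t ρ_ice/ρ_m = 2790 m × 923/3300 = 780 m.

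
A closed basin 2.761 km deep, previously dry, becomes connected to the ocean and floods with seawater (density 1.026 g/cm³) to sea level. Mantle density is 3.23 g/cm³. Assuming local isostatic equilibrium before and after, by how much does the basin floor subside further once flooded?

After flooding the water column is d + s deep. Its weight must equal the weight of mantle displaced by the extra subsidence s: (d + s) ρ_w = s ρ_m.
s = d ρ_w / (ρ_m − ρ_w) = 2.761 km × 1.026/(3.23 − 1.026) = 1.29 km.

1.29 km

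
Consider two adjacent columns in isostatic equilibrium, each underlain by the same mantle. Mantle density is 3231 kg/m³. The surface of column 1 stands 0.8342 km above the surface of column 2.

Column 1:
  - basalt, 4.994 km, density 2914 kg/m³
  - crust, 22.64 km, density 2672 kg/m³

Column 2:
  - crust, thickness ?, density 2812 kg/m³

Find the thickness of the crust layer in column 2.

27.6 km

Take the compensation level at the base of the deeper column (depth z_c below the surface of column 1) and equate Σ ρ_i t_i down to z_c; mantle fills any gap and the z_c terms cancel.
Column 1: 4.994×2914 + 22.64×2672 + (z_c − 27.634)×3231
Column 2: 0.8342×0 + x×2812 + (z_c − 0.8342 − 0 − x)×3231
The z_c×3231 term appears on both sides and cancels. Collect the known terms of each column as K = Σ(ρt)_known − 3231 × (depth of known layers): K_1 = 75046.596 − 3231×27.634 = −14238.858; K_2 = 0 − 3231×(0.8342 + 0) = −2695.3002.
Balance: K_1 = K_2 − x×(3231 − 2812), so x = (K_2 − K_1)/(3231 − 2812) = 11543.6/419 = 27.6 km.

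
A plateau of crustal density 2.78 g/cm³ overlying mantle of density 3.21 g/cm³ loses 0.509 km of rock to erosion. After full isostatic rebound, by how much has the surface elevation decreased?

0.0682 km

Rebound u = e ρ_c/ρ_m = 0.509 km × 2.78/3.21 = 0.4408 km.
Net surface drop = e − u = 0.509 km − 0.4408 km = e (ρ_m − ρ_c)/ρ_m = 0.0682 km.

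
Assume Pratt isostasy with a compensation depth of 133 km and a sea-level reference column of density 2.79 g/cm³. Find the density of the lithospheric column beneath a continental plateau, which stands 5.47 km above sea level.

Pratt balance: ρ_ref D = ρ (D + h).
ρ = ρ_ref D/(D + h) = 2.79 × 133 km/(133 km + 5.47 km) = 2.68 g/cm³.

2.68 g/cm³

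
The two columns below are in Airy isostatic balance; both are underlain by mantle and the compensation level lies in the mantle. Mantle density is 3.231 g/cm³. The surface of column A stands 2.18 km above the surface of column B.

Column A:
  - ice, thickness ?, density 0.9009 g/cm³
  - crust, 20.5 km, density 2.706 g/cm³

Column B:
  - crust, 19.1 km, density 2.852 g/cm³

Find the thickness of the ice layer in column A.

1.51 km

Take the compensation level at the base of the deeper column (depth z_c below the surface of column A) and equate Σ ρ_i t_i down to z_c; mantle fills any gap and the z_c terms cancel.
Column A: x×0.9009 + 20.5×2.706 + (z_c − 20.5 − x)×3.231
Column B: 2.18×0 + 19.1×2.852 + (z_c − 2.18 − 19.1)×3.231
The z_c×3.231 term appears on both sides and cancels. Collect the known terms of each column as K = Σ(ρt)_known − 3.231 × (depth of known layers): K_A = 55.473 − 3.231×20.5 = −10.7625; K_B = 54.4732 − 3.231×(2.18 + 19.1) = −14.28248.
Balance: K_A − x×(3.231 − 0.9009) = K_B, so x = (K_A − K_B)/(3.231 − 0.9009) = 3.51998/2.3301 = 1.51 km.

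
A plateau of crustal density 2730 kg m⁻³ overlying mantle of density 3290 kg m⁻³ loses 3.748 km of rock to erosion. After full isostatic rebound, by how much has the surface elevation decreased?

Rebound u = e ρ_c/ρ_m = 3.748 km × 2730/3290 = 3.11 km.
Net surface drop = e − u = 3.748 km − 3.11 km = e (ρ_m − ρ_c)/ρ_m = 0.638 km.

0.638 km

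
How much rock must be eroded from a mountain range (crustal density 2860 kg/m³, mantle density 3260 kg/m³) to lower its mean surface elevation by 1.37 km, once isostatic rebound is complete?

11.2 km

Net drop Δ = e − u = e − e ρ_c/ρ_m = e (ρ_m − ρ_c)/ρ_m.
e = Δ ρ_m/(ρ_m − ρ_c) = 1.37 km × 3260/400 = 11.2 km.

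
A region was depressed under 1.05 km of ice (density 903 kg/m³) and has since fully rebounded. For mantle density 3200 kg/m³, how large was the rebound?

Removing the load lets mantle flow back in; uplift u satisfies ρ_ice t = ρ_m u.
u = t ρ_ice/ρ_m = 1.05 km × 903/3200 = 0.296 km.

0.296 km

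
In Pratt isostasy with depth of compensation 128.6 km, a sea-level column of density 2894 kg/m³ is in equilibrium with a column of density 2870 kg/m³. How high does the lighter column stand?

ρ_ref D = ρ (D + h) → h = D (ρ_ref − ρ)/ρ.
h = 128.6 km × (2894 − 2870)/2870 = 1.08 km.

1.08 km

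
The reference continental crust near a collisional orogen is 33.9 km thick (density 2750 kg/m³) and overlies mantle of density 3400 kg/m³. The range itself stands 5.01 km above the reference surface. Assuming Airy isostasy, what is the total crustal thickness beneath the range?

60.1 km

Root depth r = h ρ_c / (ρ_m − ρ_c) = 5.01 km × 2750 / 650 = 21.2 km.
Total thickness = T + h + r = 33.9 km + 5.01 km + 21.2 km = 60.1 km.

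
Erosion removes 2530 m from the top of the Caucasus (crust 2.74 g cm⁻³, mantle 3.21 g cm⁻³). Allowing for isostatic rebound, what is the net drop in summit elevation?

370 m

Rebound u = e ρ_c/ρ_m = 2530 m × 2.74/3.21 = 2160 m.
Net surface drop = e − u = 2530 m − 2160 m = e (ρ_m − ρ_c)/ρ_m = 370 m.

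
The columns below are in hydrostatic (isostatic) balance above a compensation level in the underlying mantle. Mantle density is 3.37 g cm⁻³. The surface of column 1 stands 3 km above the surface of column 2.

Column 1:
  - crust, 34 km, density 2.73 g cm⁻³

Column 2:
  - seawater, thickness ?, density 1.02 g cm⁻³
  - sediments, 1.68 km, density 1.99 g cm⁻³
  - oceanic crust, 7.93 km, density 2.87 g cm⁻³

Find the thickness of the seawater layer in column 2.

2.28 km

Take the compensation level at the base of the deeper column (depth z_c below the surface of column 1) and equate Σ ρ_i t_i down to z_c; mantle fills any gap and the z_c terms cancel.
Column 1: 34×2.73 + (z_c − 34)×3.37
Column 2: 3×0 + x×1.02 + 1.68×1.99 + 7.93×2.87 + (z_c − 3 − 9.61 − x)×3.37
The z_c×3.37 term appears on both sides and cancels. Collect the known terms of each column as K = Σ(ρt)_known − 3.37 × (depth of known layers): K_1 = 92.82 − 3.37×34 = −21.76; K_2 = 26.1023 − 3.37×(3 + 9.61) = −16.3934.
Balance: K_1 = K_2 − x×(3.37 − 1.02), so x = (K_2 − K_1)/(3.37 − 1.02) = 5.3666/2.35 = 2.28 km.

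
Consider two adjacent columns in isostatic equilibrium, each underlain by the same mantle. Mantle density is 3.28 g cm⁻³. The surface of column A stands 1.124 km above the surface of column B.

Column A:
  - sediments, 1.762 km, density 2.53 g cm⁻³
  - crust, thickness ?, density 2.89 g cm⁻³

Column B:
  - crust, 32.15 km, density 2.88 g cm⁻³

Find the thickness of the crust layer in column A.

Take the compensation level at the base of the deeper column (depth z_c below the surface of column A) and equate Σ ρ_i t_i down to z_c; mantle fills any gap and the z_c terms cancel.
Column A: 1.762×2.53 + x×2.89 + (z_c − 1.762 − x)×3.28
Column B: 1.124×0 + 32.15×2.88 + (z_c − 1.124 − 32.15)×3.28
The z_c×3.28 term appears on both sides and cancels. Collect the known terms of each column as K = Σ(ρt)_known − 3.28 × (depth of known layers): K_A = 4.45786 − 3.28×1.762 = −1.3215; K_B = 92.592 − 3.28×(1.124 + 32.15) = −16.54672.
Balance: K_A − x×(3.28 − 2.89) = K_B, so x = (K_A − K_B)/(3.28 − 2.89) = 15.2252/0.39 = 39 km.

39 km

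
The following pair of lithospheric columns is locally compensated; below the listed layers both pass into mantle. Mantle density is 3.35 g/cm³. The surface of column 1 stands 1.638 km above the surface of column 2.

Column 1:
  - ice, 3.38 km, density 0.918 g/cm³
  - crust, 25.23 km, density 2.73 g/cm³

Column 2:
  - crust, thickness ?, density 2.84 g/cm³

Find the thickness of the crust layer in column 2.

36 km

Take the compensation level at the base of the deeper column (depth z_c below the surface of column 1) and equate Σ ρ_i t_i down to z_c; mantle fills any gap and the z_c terms cancel.
Column 1: 3.38×0.918 + 25.23×2.73 + (z_c − 28.61)×3.35
Column 2: 1.638×0 + x×2.84 + (z_c − 1.638 − 0 − x)×3.35
The z_c×3.35 term appears on both sides and cancels. Collect the known terms of each column as K = Σ(ρt)_known − 3.35 × (depth of known layers): K_1 = 71.98074 − 3.35×28.61 = −23.86276; K_2 = 0 − 3.35×(1.638 + 0) = −5.4873.
Balance: K_1 = K_2 − x×(3.35 − 2.84), so x = (K_2 − K_1)/(3.35 − 2.84) = 18.3755/0.51 = 36 km.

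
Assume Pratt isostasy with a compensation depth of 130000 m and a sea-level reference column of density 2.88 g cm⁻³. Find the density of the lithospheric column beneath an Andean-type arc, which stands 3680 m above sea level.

Pratt balance: ρ_ref D = ρ (D + h).
ρ = ρ_ref D/(D + h) = 2.88 × 130000 m/(130000 m + 3680 m) = 2.8 g cm⁻³.

2.8 g cm⁻³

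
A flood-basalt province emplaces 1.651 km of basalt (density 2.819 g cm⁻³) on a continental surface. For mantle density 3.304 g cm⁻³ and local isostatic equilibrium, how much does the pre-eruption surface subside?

1.41 km

Subaerial loading: s = t ρ_load / ρ_m.
s = 1.651 km × 2.819/3.304 = 1.41 km.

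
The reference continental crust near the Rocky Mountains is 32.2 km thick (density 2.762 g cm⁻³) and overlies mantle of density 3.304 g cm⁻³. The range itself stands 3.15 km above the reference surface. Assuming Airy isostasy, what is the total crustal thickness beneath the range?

51.4 km

Root depth r = h ρ_c / (ρ_m − ρ_c) = 3.15 km × 2.762 / 0.542 = 16.05 km.
Total thickness = T + h + r = 32.2 km + 3.15 km + 16.05 km = 51.4 km.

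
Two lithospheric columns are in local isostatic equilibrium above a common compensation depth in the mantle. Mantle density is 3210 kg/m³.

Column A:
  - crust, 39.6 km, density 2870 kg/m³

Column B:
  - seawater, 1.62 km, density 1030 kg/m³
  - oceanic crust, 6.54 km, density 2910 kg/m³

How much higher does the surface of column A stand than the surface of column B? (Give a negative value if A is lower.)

For any compensation level in the mantle, the mantle terms cancel and isostasy reduces to e = (Σt_A − Σt_B) − (Σ(ρt)_A − Σ(ρt)_B) / ρ_m.
Σt_A = 39.6 km; Σt_B = 8.16 km; Σ(ρt)_A = 113652; Σ(ρt)_B = 20700 (in km·kg/m³).
e = (39.6 − 8.16) − (113652 − 20700) / 3210 = 2.48 km.

2.48 km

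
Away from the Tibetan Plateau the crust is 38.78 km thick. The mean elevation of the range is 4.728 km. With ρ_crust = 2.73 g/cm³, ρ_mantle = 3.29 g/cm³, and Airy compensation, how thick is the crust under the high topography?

Root depth r = h ρ_c / (ρ_m − ρ_c) = 4.728 km × 2.73 / 0.56 = 23.05 km.
Total thickness = T + h + r = 38.78 km + 4.728 km + 23.05 km = 66.6 km.

66.6 km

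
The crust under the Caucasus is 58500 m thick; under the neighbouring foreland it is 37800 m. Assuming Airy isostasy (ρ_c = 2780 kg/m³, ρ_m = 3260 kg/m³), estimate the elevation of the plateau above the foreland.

Excess crust Δ = 58500 m − 37800 m = 20700 m, split between elevation h and root r with h + r = Δ.
Airy balance ρ_c h = (ρ_m − ρ_c) r gives r = h ρ_c/(ρ_m − ρ_c), so h (1 + ρ_c/(ρ_m − ρ_c)) = Δ, i.e. h = Δ (ρ_m − ρ_c)/ρ_m.
h = 20700 m × 480/3260 = 3050 m.

3050 m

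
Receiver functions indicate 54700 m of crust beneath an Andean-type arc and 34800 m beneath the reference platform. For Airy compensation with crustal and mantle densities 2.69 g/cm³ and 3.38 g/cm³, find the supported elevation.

4060 m

Excess crust Δ = 54700 m − 34800 m = 19900 m, split between elevation h and root r with h + r = Δ.
Airy balance ρ_c h = (ρ_m − ρ_c) r gives r = h ρ_c/(ρ_m − ρ_c), so h (1 + ρ_c/(ρ_m − ρ_c)) = Δ, i.e. h = Δ (ρ_m − ρ_c)/ρ_m.
h = 19900 m × 0.69/3.38 = 4060 m.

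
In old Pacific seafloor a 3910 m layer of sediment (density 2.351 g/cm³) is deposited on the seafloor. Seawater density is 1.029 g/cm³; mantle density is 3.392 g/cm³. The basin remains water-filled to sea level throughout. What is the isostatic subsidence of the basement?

2190 m

Submarine loading: the sediment displaces seawater, and the subsidence is in turn flooded, so s (ρ_m − ρ_w) = t (ρ_sed − ρ_w).
s = 3910 m × (2.351 − 1.029) / (3.392 − 1.029) = 2190 m.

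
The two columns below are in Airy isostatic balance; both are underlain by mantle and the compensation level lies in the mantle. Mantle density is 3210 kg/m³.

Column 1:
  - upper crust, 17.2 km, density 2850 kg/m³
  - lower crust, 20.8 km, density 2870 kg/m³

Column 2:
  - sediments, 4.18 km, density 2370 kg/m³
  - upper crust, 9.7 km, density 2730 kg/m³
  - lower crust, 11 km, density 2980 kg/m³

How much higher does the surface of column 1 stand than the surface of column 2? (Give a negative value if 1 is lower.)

0.8 km

For any compensation level in the mantle, the mantle terms cancel and isostasy reduces to e = (Σt_1 − Σt_2) − (Σ(ρt)_1 − Σ(ρt)_2) / ρ_m.
Σt_1 = 38 km; Σt_2 = 24.88 km; Σ(ρt)_1 = 108716; Σ(ρt)_2 = 69167.6 (in km·kg/m³).
e = (38 − 24.88) − (108716 − 69167.6) / 3210 = 0.8 km.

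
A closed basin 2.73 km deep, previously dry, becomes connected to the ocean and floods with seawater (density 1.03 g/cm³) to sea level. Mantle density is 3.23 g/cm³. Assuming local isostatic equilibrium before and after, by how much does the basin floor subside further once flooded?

1.28 km

After flooding the water column is d + s deep. Its weight must equal the weight of mantle displaced by the extra subsidence s: (d + s) ρ_w = s ρ_m.
s = d ρ_w / (ρ_m − ρ_w) = 2.73 km × 1.03/(3.23 − 1.03) = 1.28 km.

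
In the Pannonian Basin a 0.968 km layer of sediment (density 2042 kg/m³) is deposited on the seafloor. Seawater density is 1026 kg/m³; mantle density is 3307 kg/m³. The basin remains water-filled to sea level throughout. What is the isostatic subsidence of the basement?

Submarine loading: the sediment displaces seawater, and the subsidence is in turn flooded, so s (ρ_m − ρ_w) = t (ρ_sed − ρ_w).
s = 0.968 km × (2042 − 1026) / (3307 − 1026) = 0.431 km.

0.431 km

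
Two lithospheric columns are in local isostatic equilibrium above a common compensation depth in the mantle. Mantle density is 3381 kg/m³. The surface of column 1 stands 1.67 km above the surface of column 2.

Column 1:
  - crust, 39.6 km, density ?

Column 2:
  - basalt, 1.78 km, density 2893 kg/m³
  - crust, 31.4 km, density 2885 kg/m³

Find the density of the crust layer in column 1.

Take the compensation level at the base of the deeper column (depth z_c below the surface of column 1) and equate Σ ρ_i t_i down to z_c; mantle fills any gap and the z_c terms cancel.
Column 1: 39.6×ρ + (z_c − 39.6)×3381
Column 2: 1.67×0 + 1.78×2893 + 31.4×2885 + (z_c − 1.67 − 33.18)×3381
The z_c×3381 term appears on both sides and cancels. Collect the known terms of each column as K = Σ(ρt)_known − 3381 × (depth of known layers): K_1 = 0 − 3381×39.6 = −133887.6; K_2 = 95738.54 − 3381×(1.67 + 33.18) = −22089.31.
Balance: K_1 + 39.6×ρ = K_2, so ρ = (K_2 − K_1)/39.6 = 111798/39.6 = 2820 kg/m³.

2820 kg/m³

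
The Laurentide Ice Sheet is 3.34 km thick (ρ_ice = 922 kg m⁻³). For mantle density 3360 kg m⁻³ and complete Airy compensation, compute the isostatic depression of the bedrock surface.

0.917 km

Equating mass per unit area of the two columns: the ice load ρ_ice t is balanced by mantle displaced below, ρ_m s.
s = t ρ_ice / ρ_m = 3.34 km × 922/3360 = 0.917 km.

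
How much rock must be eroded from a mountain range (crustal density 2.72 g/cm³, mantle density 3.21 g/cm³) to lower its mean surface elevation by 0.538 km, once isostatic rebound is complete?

3.52 km

Net drop Δ = e − u = e − e ρ_c/ρ_m = e (ρ_m − ρ_c)/ρ_m.
e = Δ ρ_m/(ρ_m − ρ_c) = 0.538 km × 3.21/0.49 = 3.52 km.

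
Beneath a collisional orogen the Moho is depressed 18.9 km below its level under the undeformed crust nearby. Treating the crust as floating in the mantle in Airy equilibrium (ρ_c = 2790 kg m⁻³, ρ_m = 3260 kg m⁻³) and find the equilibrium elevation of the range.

Equating mass per unit area of the two columns: ρ_c h = (ρ_m − ρ_c) r.
h = r (ρ_m − ρ_c) / ρ_c = 18.9 km × (3260 − 2790) / 2790 = 3.18 km.

3.18 km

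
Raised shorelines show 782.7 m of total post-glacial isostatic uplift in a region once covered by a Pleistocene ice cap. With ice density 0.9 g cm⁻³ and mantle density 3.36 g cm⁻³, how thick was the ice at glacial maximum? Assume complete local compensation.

2920 m

u = t ρ_ice/ρ_m → t = u ρ_m/ρ_ice = 782.7 m × 3.36/0.9 = 2920 m.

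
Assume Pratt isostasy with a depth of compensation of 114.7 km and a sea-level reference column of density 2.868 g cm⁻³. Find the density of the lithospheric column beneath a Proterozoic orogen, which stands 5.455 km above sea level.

Pratt balance: ρ_ref D = ρ (D + h).
ρ = ρ_ref D/(D + h) = 2.868 × 114.7 km/(114.7 km + 5.455 km) = 2.74 g cm⁻³.

2.74 g cm⁻³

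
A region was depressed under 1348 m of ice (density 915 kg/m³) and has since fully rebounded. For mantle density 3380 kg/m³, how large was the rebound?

365 m

Removing the load lets mantle flow back in; uplift u satisfies ρ_ice t = ρ_m u.
u = t ρ_ice/ρ_m = 1348 m × 915/3380 = 365 m.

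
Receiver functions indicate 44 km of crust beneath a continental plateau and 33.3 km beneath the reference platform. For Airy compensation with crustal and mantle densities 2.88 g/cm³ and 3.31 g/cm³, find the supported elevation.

Excess crust Δ = 44 km − 33.3 km = 10.7 km, split between elevation h and root r with h + r = Δ.
Airy balance ρ_c h = (ρ_m − ρ_c) r gives r = h ρ_c/(ρ_m − ρ_c), so h (1 + ρ_c/(ρ_m − ρ_c)) = Δ, i.e. h = Δ (ρ_m − ρ_c)/ρ_m.
h = 10.7 km × 0.43/3.31 = 1.39 km.

1.39 km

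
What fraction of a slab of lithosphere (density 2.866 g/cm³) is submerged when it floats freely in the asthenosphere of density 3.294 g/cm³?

Submerged fraction = ρ_obj/ρ_fluid = 2.866/3.294 = 0.87.

0.87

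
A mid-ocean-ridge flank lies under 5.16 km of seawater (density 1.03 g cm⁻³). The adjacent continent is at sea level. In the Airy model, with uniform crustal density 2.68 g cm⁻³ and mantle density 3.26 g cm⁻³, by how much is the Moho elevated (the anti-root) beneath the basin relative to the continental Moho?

14.7 km

Balancing pressure at the compensation depth: replacing crust with seawater at the top is compensated by replacing crust with mantle at the base: d (ρ_c − ρ_w) = a (ρ_m − ρ_c).
a = d (ρ_c − ρ_w)/(ρ_m − ρ_c) = 5.16 km × 1.65/0.58 = 14.7 km.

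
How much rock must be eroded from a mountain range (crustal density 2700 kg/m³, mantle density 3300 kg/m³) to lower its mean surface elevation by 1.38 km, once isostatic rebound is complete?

Net drop Δ = e − u = e − e ρ_c/ρ_m = e (ρ_m − ρ_c)/ρ_m.
e = Δ ρ_m/(ρ_m − ρ_c) = 1.38 km × 3300/600 = 7.59 km.

7.59 km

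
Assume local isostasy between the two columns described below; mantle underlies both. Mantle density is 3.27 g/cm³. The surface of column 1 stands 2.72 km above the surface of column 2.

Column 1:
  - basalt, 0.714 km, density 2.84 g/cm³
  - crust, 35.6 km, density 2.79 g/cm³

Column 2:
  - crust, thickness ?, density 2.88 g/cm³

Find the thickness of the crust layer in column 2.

21.8 km

Take the compensation level at the base of the deeper column (depth z_c below the surface of column 1) and equate Σ ρ_i t_i down to z_c; mantle fills any gap and the z_c terms cancel.
Column 1: 0.714×2.84 + 35.6×2.79 + (z_c − 36.314)×3.27
Column 2: 2.72×0 + x×2.88 + (z_c − 2.72 − 0 − x)×3.27
The z_c×3.27 term appears on both sides and cancels. Collect the known terms of each column as K = Σ(ρt)_known − 3.27 × (depth of known layers): K_1 = 101.35176 − 3.27×36.314 = −17.39502; K_2 = 0 − 3.27×(2.72 + 0) = −8.8944.
Balance: K_1 = K_2 − x×(3.27 − 2.88), so x = (K_2 − K_1)/(3.27 − 2.88) = 8.50062/0.39 = 21.8 km.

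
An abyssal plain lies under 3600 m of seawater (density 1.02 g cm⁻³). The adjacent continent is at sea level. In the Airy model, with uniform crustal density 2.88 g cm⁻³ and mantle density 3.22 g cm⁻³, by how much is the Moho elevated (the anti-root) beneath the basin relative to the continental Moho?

Balancing pressure at the compensation depth: replacing crust with seawater at the top is compensated by replacing crust with mantle at the base: d (ρ_c − ρ_w) = a (ρ_m − ρ_c).
a = d (ρ_c − ρ_w)/(ρ_m − ρ_c) = 3600 m × 1.86/0.34 = 19700 m.

19700 m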